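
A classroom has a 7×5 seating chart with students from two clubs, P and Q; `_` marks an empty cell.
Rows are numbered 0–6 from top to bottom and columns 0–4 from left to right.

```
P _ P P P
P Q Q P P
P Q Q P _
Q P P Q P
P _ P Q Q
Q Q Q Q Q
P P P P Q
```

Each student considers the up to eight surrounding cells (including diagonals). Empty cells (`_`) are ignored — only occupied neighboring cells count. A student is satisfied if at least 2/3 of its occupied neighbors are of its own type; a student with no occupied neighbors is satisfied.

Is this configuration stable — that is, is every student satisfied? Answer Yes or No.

No

Row 0: (0,0)P 1/2 ✗ · (0,2)P 2/4 ✗ · (0,3)P 4/5 ✓ · (0,4)P 3/3 ✓
Row 1: (1,0)P 2/4 ✗ · (1,1)Q 3/7 ✗ · (1,2)Q 3/7 ✗ · (1,3)P 5/7 ✓ · (1,4)P 4/4 ✓
Row 2: (2,0)P 2/5 ✗ · (2,1)Q 4/8 ✗ · (2,2)Q 4/8 ✗ · (2,3)P 4/7 ✗
Row 3: (3,0)Q 1/4 ✗ · (3,1)P 4/7 ✗ · (3,2)P 3/7 ✗ · (3,3)Q 3/7 ✗ · (3,4)P 1/4 ✗
Row 4: (4,0)P 1/4 ✗ · (4,2)P 2/7 ✗ · (4,3)Q 5/8 ✗ · (4,4)Q 4/5 ✓
Row 5: (5,0)Q 1/4 ✗ · (5,1)Q 2/7 ✗ · (5,2)Q 3/7 ✗ · (5,3)Q 5/8 ✗ · (5,4)Q 4/5 ✓
Row 6: (6,0)P 1/3 ✗ · (6,1)P 2/5 ✗ · (6,2)P 2/5 ✗ · (6,3)P 1/5 ✗ · (6,4)Q 2/3 ✓
For instance (0,0) has only 1/2 same-type neighbors, below 2/3.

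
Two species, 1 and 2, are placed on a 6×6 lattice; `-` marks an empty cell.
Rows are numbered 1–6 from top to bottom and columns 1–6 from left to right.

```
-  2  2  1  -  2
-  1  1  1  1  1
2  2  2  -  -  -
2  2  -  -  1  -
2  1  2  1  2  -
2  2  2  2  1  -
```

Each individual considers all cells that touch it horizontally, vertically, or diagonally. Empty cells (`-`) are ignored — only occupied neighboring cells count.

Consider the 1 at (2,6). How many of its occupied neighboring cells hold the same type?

Occupied neighbors of (2,6): (1,6)=2, (2,5)=1.
Same type (1): 1 of 2.

1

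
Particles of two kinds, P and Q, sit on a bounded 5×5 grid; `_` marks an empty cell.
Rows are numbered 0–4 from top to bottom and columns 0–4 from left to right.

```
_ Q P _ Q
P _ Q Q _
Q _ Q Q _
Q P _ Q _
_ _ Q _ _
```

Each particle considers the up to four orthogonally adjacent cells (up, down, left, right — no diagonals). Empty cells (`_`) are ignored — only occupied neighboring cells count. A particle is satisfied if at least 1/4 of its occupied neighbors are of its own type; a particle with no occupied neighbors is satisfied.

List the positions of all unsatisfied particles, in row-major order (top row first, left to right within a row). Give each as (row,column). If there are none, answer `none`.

(0,1)Q 0/1 not
(0,2)P 0/2 not
(0,4)Q 0/0 satisfied
(1,0)P 0/1 not
(1,2)Q 2/3 satisfied
(1,3)Q 2/2 satisfied
(2,0)Q 1/2 satisfied
(2,2)Q 2/2 satisfied
(2,3)Q 3/3 satisfied
(3,0)Q 1/2 satisfied
(3,1)P 0/1 not
(3,3)Q 1/1 satisfied
(4,2)Q 0/0 satisfied

(0,1), (0,2), (1,0), (3,1)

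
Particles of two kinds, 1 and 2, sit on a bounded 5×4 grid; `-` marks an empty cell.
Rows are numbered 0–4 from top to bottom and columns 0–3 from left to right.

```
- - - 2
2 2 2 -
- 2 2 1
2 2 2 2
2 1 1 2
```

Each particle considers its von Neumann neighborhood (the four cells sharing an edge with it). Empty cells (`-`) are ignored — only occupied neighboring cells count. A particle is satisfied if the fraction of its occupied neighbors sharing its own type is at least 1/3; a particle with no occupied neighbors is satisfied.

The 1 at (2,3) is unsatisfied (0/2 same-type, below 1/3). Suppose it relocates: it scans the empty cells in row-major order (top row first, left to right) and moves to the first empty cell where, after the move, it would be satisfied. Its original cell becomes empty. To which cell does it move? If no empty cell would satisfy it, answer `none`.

Vacating (2,3). Empty cells in order:
  (0,0): 0/1 same-type → still unsatisfied.
  (0,1): 0/1 same-type → still unsatisfied.
  (0,2): 0/2 same-type → still unsatisfied.
  (1,3): 0/2 same-type → still unsatisfied.
  (2,0): 0/3 same-type → still unsatisfied.

none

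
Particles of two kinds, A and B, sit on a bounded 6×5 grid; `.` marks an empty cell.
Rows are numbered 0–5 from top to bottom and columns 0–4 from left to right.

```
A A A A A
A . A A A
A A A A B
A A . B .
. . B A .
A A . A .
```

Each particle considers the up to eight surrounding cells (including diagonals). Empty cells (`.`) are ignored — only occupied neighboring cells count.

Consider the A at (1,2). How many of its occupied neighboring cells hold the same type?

Occupied neighbors of (1,2): (0,1)=A, (0,2)=A, (0,3)=A, (1,3)=A, (2,1)=A, (2,2)=A, (2,3)=A.
Same type (A): 7 of 7.

7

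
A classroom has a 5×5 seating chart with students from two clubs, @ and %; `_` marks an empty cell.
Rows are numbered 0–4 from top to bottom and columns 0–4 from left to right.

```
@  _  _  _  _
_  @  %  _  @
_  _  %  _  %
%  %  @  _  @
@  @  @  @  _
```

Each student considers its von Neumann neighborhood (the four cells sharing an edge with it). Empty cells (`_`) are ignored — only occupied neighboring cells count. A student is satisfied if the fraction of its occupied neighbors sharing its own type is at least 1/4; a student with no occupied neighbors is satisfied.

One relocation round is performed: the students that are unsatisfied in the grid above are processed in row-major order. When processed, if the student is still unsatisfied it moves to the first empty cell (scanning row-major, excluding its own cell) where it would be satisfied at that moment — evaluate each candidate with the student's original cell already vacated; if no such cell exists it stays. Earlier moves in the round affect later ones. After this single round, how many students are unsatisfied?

Initially unsatisfied (in order): (1,1), (1,4), (2,4), (3,4).
  (1,1) → (0,1).
  (1,4) → (0,2).
  (2,4) → (0,4).
  (3,4): now satisfied by earlier moves; stays.
Resulting grid:
@ @ @ _ %
_ _ % _ _
_ _ % _ _
% % @ _ @
@ @ @ @ _
All satisfied now.

0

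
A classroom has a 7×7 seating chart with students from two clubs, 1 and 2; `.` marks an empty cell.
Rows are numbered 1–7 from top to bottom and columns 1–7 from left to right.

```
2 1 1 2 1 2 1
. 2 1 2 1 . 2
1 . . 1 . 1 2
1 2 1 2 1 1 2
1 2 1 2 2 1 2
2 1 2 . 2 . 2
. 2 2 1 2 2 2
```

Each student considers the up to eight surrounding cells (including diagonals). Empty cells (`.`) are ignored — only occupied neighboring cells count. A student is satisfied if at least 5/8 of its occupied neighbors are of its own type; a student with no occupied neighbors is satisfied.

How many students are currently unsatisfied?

34

(1,1)2 1/2 unhappy
(1,2)1 2/4 unhappy
(1,3)1 2/5 unhappy
(1,4)2 1/5 unhappy
(1,5)1 1/4 unhappy
(1,6)2 1/4 unhappy
(1,7)1 0/2 unhappy
(2,2)2 1/5 unhappy
(2,3)1 3/6 unhappy
(2,4)2 1/6 unhappy
(2,5)1 3/6 unhappy
(2,7)2 2/4 unhappy
(3,1)1 1/3 unhappy
(3,4)1 4/6 ok
(3,6)1 3/6 unhappy
(3,7)2 2/4 unhappy
(4,1)1 2/4 unhappy
(4,2)2 1/6 unhappy
(4,3)1 2/6 unhappy
(4,4)2 2/6 unhappy
(4,5)1 4/7 unhappy
(4,6)1 3/7 unhappy
(4,7)2 2/5 unhappy
(5,1)1 2/5 unhappy
(5,2)2 3/8 unhappy
(5,3)1 2/7 unhappy
(5,4)2 4/7 unhappy
(5,5)2 3/6 unhappy
(5,6)1 2/7 unhappy
(5,7)2 2/4 unhappy
(6,1)2 2/4 unhappy
(6,2)1 2/7 unhappy
(6,3)2 4/7 unhappy
(6,5)2 4/6 ok
(6,7)2 3/4 ok
(7,2)2 3/4 ok
(7,3)2 2/4 unhappy
(7,4)1 0/4 unhappy
(7,5)2 2/3 ok
(7,6)2 4/4 ok
(7,7)2 2/2 ok
Unsatisfied: (1,1), (1,2), (1,3), (1,4), (1,5), (1,6), (1,7), (2,2), (2,3), (2,4), (2,5), (2,7), (3,1), (3,6), (3,7), (4,1), (4,2), (4,3), (4,4), (4,5), (4,6), (4,7), (5,1), (5,2), (5,3), (5,4), (5,5), (5,6), (5,7), (6,1), (6,2), (6,3), (7,3), (7,4) — 34 in total.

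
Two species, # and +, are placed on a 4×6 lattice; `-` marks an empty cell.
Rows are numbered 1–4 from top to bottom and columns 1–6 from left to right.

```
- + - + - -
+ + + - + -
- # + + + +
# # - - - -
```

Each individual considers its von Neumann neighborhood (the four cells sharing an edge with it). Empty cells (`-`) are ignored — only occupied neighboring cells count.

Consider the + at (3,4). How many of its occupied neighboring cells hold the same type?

Occupied neighbors of (3,4): (3,3)=+, (3,5)=+.
Same type (+): 2 of 2.

2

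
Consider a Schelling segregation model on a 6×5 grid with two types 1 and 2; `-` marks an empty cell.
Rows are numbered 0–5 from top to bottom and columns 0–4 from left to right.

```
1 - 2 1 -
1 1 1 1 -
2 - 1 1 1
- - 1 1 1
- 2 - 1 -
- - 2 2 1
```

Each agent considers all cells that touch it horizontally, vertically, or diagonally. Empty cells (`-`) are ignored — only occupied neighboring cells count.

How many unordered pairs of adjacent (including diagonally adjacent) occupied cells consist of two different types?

10

Scan each occupied cell's neighbors to the right and below (and the two forward diagonals) so each pair is counted once.
Row 0: 1(0,0)–1(1,0)= 1(0,0)–1(1,1)= 2(0,2)–1(0,3)≠ 2(0,2)–1(1,2)≠ 2(0,2)–1(1,3)≠ 2(0,2)–1(1,1)≠ 1(0,3)–1(1,3)= 1(0,3)–1(1,2)=  → 4/8 unlike.
Row 1: 1(1,0)–1(1,1)= 1(1,0)–2(2,0)≠ 1(1,1)–1(1,2)= 1(1,1)–1(2,2)= 1(1,1)–2(2,0)≠ 1(1,2)–1(1,3)= 1(1,2)–1(2,2)= 1(1,2)–1(2,3)= 1(1,3)–1(2,3)= 1(1,3)–1(2,4)= 1(1,3)–1(2,2)=  → 2/11 unlike.
Row 2: 1(2,2)–1(2,3)= 1(2,2)–1(3,2)= 1(2,2)–1(3,3)= 1(2,3)–1(2,4)= 1(2,3)–1(3,3)= 1(2,3)–1(3,4)= 1(2,3)–1(3,2)= 1(2,4)–1(3,4)= 1(2,4)–1(3,3)=  → 0/9 unlike.
Row 3: 1(3,2)–1(3,3)= 1(3,2)–1(4,3)= 1(3,2)–2(4,1)≠ 1(3,3)–1(3,4)= 1(3,3)–1(4,3)= 1(3,4)–1(4,3)=  → 1/6 unlike.
Row 4: 2(4,1)–2(5,2)= 1(4,3)–2(5,3)≠ 1(4,3)–1(5,4)= 1(4,3)–2(5,2)≠  → 2/4 unlike.
Row 5: 2(5,2)–2(5,3)= 2(5,3)–1(5,4)≠  → 1/2 unlike.
Total adjacent occupied pairs: 40; unlike-type pairs: 10.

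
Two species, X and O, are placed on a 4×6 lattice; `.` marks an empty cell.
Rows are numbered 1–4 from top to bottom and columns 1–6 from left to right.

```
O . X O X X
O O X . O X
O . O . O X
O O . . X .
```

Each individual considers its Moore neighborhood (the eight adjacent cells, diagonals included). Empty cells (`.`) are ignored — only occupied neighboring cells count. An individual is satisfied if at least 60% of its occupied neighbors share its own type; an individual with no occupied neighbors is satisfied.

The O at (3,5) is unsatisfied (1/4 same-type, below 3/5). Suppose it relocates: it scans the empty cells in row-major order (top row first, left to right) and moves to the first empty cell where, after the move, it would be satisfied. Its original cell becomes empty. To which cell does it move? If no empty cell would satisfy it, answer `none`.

(1,2)

Vacating (3,5). Empty cells in order:
  (1,2): 3/5 same-type → satisfied — stop here.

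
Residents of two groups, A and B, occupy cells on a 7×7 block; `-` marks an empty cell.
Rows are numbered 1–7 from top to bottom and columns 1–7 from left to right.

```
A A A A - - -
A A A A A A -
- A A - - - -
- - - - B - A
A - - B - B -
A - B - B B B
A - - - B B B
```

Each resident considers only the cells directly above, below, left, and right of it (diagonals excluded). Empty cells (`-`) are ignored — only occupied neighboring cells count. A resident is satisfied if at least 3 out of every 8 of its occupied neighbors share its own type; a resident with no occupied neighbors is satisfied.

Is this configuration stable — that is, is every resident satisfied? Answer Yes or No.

Yes

Row 1: (1,1)A 2/2 ok · (1,2)A 3/3 ok · (1,3)A 3/3 ok · (1,4)A 2/2 ok
Row 2: (2,1)A 2/2 ok · (2,2)A 4/4 ok · (2,3)A 4/4 ok · (2,4)A 3/3 ok · (2,5)A 2/2 ok · (2,6)A 1/1 ok
Row 3: (3,2)A 2/2 ok · (3,3)A 2/2 ok
Row 4: (4,5)B 0/0 ok · (4,7)A 0/0 ok
Row 5: (5,1)A 1/1 ok · (5,4)B 0/0 ok · (5,6)B 1/1 ok
Row 6: (6,1)A 2/2 ok · (6,3)B 0/0 ok · (6,5)B 2/2 ok · (6,6)B 4/4 ok · (6,7)B 2/2 ok
Row 7: (7,1)A 1/1 ok · (7,5)B 2/2 ok · (7,6)B 3/3 ok · (7,7)B 2/2 ok
All meet the threshold, so the configuration is stable.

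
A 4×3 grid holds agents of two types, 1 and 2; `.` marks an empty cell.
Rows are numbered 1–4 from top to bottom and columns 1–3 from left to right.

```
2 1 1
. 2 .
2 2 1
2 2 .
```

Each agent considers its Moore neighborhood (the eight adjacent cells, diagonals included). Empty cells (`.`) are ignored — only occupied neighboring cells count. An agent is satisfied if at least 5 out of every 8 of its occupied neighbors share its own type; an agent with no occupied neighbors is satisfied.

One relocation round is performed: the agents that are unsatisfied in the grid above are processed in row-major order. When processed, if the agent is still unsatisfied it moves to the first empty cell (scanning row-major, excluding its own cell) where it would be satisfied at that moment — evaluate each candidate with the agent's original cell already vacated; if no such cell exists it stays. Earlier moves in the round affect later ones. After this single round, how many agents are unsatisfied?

Initially unsatisfied (in order): (1,1), (1,2), (1,3), (2,2), (3,3).
  (1,1) → (2,1).
  (1,2): no empty cell satisfies it; stays.
  (1,3): no empty cell satisfies it; stays.
  (2,2) → (4,3).
  (3,3) → (2,3).
Resulting grid:
. 1 1
2 . 1
2 2 .
2 2 2
All satisfied now.

0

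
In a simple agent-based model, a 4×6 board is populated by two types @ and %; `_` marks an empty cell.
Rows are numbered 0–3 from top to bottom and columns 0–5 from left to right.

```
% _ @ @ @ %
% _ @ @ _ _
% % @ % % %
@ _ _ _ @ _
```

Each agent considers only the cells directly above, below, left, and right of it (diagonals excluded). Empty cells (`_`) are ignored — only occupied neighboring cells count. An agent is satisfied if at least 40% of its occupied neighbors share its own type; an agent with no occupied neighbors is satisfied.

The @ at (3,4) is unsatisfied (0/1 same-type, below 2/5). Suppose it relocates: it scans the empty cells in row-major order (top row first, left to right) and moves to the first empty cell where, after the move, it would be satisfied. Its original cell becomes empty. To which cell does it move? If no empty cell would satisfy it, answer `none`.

(0,1)

Vacating (3,4). Empty cells in order:
  (0,1): 1/2 same-type → satisfied — stop here.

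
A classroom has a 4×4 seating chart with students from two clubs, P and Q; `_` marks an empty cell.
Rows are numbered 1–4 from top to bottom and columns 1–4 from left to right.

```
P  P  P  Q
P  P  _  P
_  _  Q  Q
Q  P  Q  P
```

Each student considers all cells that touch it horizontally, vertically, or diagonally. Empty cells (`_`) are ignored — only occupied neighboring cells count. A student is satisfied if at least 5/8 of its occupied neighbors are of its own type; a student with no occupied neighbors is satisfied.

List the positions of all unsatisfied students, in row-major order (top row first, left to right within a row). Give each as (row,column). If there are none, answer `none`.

(1,1)P 3/3 ok
(1,2)P 4/4 ok
(1,3)P 3/4 ok
(1,4)Q 0/2 unhappy
(2,1)P 3/3 ok
(2,2)P 4/5 ok
(2,4)P 1/4 unhappy
(3,3)Q 2/6 unhappy
(3,4)Q 2/4 unhappy
(4,1)Q 0/1 unhappy
(4,2)P 0/3 unhappy
(4,3)Q 2/4 unhappy
(4,4)P 0/3 unhappy

(1,4), (2,4), (3,3), (3,4), (4,1), (4,2), (4,3), (4,4)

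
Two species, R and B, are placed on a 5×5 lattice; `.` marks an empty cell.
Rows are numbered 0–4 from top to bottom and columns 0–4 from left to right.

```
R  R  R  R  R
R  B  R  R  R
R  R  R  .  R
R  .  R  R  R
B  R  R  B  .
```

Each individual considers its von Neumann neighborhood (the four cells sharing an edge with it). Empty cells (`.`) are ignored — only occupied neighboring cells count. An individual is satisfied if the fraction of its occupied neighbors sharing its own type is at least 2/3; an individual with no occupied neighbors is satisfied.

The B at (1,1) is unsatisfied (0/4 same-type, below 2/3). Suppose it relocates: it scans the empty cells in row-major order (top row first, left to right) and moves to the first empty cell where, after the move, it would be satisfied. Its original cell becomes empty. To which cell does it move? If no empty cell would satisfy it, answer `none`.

none

Vacating (1,1). Empty cells in order:
  (2,3): 0/4 same-type → still unsatisfied.
  (3,1): 0/4 same-type → still unsatisfied.
  (4,4): 1/2 same-type → still unsatisfied.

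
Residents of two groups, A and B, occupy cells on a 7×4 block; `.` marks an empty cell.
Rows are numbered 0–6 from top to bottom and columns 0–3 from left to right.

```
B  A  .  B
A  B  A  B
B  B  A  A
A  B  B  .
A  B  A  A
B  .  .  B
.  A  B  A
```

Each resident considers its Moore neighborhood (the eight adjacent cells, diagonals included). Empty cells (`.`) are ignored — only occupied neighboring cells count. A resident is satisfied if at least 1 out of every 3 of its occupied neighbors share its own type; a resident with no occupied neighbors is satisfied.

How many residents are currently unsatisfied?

9

Row 0: (0,0)B 1/3 ✓ · (0,1)A 2/4 ✓ · (0,3)B 1/2 ✓
Row 1: (1,0)A 1/5 ✗ · (1,1)B 3/7 ✓ · (1,2)A 3/7 ✓ · (1,3)B 1/4 ✗
Row 2: (2,0)B 3/5 ✓ · (2,1)B 4/8 ✓ · (2,2)A 2/7 ✗ · (2,3)A 2/4 ✓
Row 3: (3,0)A 1/5 ✗ · (3,1)B 4/8 ✓ · (3,2)B 3/7 ✓
Row 4: (4,0)A 1/4 ✗ · (4,1)B 3/6 ✓ · (4,2)A 1/5 ✗ · (4,3)A 1/3 ✓
Row 5: (5,0)B 1/3 ✓ · (5,3)B 1/4 ✗
Row 6: (6,1)A 0/2 ✗ · (6,2)B 1/3 ✓ · (6,3)A 0/2 ✗
Unsatisfied: (1,0), (1,3), (2,2), (3,0), (4,0), (4,2), (5,3), (6,1), (6,3) — 9 in total.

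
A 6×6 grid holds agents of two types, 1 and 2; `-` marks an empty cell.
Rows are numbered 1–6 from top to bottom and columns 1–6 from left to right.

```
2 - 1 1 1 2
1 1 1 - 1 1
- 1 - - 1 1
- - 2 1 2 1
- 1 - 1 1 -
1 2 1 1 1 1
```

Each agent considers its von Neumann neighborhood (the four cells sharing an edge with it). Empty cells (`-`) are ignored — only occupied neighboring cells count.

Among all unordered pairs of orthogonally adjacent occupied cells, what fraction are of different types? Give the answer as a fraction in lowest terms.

11/30

Scan each occupied cell's neighbors to the right and below so each pair is counted once.
From row 1: 3 unlike of 7 pairs (running 3/7).
From row 2: 0 unlike of 6 pairs (running 3/13).
From row 3: 1 unlike of 3 pairs (running 4/16).
From row 4: 4 unlike of 5 pairs (running 8/21).
From row 5: 1 unlike of 4 pairs (running 9/25).
From row 6: 2 unlike of 5 pairs (running 11/30).
Total adjacent occupied pairs: 30; unlike-type pairs: 11.
11/30 is already in lowest terms.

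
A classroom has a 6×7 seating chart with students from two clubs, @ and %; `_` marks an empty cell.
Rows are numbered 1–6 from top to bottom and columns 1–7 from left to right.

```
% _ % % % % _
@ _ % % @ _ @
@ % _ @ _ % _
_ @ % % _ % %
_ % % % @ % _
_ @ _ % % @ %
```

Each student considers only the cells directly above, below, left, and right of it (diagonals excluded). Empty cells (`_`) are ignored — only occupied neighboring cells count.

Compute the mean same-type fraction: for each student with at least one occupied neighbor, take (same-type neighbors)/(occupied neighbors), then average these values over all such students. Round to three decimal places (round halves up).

0.509

Row 1: (1,1)% 0/1 · (1,3)% 2/2 · (1,4)% 3/3 · (1,5)% 2/3 · (1,6)% 1/1
Row 2: (2,1)@ 1/2 · (2,3)% 2/2 · (2,4)% 2/4 · (2,5)@ 0/2 · (2,7)@ — no occupied neighbors
Row 3: (3,1)@ 1/2 · (3,2)% 0/2 · (3,4)@ 0/2 · (3,6)% 1/1
Row 4: (4,2)@ 0/3 · (4,3)% 2/3 · (4,4)% 2/3 · (4,6)% 3/3 · (4,7)% 1/1
Row 5: (5,2)% 1/3 · (5,3)% 3/3 · (5,4)% 3/4 · (5,5)@ 0/3 · (5,6)% 1/3
Row 6: (6,2)@ 0/1 · (6,4)% 2/2 · (6,5)% 1/3 · (6,6)@ 0/3 · (6,7)% 0/1
Sum over 28 students: 0/1 + 2/2 + 3/3 + 2/3 + 1/1 + 1/2 + 2/2 + 2/4 + 0/2 + 1/2 + 0/2 + 0/2 + 1/1 + 0/3 + 2/3 + 2/3 + 3/3 + 1/1 + 1/3 + 3/3 + 3/4 + 0/3 + 1/3 + 0/1 + 2/2 + 1/3 + 0/3 + 0/1 = 57/4; mean = 57/4 ÷ 28 = 57/112 = 0.508928… → 0.509.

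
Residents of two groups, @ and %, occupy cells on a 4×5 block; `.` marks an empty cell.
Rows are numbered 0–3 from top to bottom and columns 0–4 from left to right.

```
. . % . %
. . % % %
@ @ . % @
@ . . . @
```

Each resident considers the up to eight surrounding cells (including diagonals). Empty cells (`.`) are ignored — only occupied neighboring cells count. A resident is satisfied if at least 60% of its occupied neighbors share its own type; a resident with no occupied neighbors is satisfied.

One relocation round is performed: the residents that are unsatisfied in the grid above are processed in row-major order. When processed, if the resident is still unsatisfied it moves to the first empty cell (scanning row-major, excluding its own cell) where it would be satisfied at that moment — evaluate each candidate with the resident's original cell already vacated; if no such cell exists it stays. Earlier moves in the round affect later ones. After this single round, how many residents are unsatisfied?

Initially unsatisfied (in order): (2,4), (3,4).
  (2,4) → (0,0).
  (3,4) → (1,0).
Resulting grid:
@ . % . %
@ . % % %
@ @ . % .
@ . . . .
All satisfied now.

0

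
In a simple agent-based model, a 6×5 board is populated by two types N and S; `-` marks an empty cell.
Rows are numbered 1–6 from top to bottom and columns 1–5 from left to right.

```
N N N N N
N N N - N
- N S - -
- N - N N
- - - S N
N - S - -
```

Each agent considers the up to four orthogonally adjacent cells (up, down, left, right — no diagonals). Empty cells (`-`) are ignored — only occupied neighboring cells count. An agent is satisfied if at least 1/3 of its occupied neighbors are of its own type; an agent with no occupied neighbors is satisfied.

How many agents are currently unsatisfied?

2

Row 1: (1,1)N 2/2 satisfied · (1,2)N 3/3 satisfied · (1,3)N 3/3 satisfied · (1,4)N 2/2 satisfied · (1,5)N 2/2 satisfied
Row 2: (2,1)N 2/2 satisfied · (2,2)N 4/4 satisfied · (2,3)N 2/3 satisfied · (2,5)N 1/1 satisfied
Row 3: (3,2)N 2/3 satisfied · (3,3)S 0/2 not
Row 4: (4,2)N 1/1 satisfied · (4,4)N 1/2 satisfied · (4,5)N 2/2 satisfied
Row 5: (5,4)S 0/2 not · (5,5)N 1/2 satisfied
Row 6: (6,1)N 0/0 satisfied · (6,3)S 0/0 satisfied
Unsatisfied: (3,3), (5,4) — 2 in total.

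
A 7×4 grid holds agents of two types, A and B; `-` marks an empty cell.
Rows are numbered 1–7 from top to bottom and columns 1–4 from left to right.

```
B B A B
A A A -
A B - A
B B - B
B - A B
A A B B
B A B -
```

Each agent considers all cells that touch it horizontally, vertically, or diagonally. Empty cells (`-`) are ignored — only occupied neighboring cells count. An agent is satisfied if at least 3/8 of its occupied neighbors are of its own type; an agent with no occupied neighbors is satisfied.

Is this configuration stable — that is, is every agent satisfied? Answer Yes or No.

(1,1)B 1/3 unhappy
(1,2)B 1/5 unhappy
(1,3)A 2/4 ok
(1,4)B 0/2 unhappy
(2,1)A 2/5 ok
(2,2)A 4/7 ok
(2,3)A 3/6 ok
(3,1)A 2/5 ok
(3,2)B 2/6 unhappy
(3,4)A 1/2 ok
(4,1)B 3/4 ok
(4,2)B 3/5 ok
(4,4)B 1/3 unhappy
(5,1)B 2/4 ok
(5,3)A 1/6 unhappy
(5,4)B 3/4 ok
(6,1)A 2/4 ok
(6,2)A 3/7 ok
(6,3)B 3/6 ok
(6,4)B 3/4 ok
(7,1)B 0/3 unhappy
(7,2)A 2/5 ok
(7,3)B 2/4 ok
For instance (1,1) has only 1/3 same-type neighbors, below 3/8.

No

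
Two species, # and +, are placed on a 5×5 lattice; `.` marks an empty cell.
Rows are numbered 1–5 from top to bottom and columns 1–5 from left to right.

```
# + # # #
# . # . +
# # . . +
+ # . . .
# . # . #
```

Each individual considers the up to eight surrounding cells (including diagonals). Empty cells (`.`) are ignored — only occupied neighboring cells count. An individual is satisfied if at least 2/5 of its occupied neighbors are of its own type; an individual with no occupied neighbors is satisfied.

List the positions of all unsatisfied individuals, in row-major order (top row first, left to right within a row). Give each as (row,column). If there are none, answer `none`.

(1,2), (2,5), (4,1)

(1,1)# 1/2 ok
(1,2)+ 0/4 unhappy
(1,3)# 2/3 ok
(1,4)# 3/4 ok
(1,5)# 1/2 ok
(2,1)# 3/4 ok
(2,3)# 3/4 ok
(2,5)+ 1/3 unhappy
(3,1)# 3/4 ok
(3,2)# 4/5 ok
(3,5)+ 1/1 ok
(4,1)+ 0/4 unhappy
(4,2)# 4/5 ok
(5,1)# 1/2 ok
(5,3)# 1/1 ok
(5,5)# 0/0 ok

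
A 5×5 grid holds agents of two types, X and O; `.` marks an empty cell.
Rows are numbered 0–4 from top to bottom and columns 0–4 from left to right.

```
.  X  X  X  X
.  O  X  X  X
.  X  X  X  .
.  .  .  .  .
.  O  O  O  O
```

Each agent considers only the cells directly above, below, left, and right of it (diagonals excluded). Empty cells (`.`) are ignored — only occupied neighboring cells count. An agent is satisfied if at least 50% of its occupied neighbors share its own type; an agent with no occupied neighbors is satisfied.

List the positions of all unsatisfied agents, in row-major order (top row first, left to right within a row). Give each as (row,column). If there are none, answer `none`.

(1,1)

(0,1)X 1/2 ✓
(0,2)X 3/3 ✓
(0,3)X 3/3 ✓
(0,4)X 2/2 ✓
(1,1)O 0/3 ✗
(1,2)X 3/4 ✓
(1,3)X 4/4 ✓
(1,4)X 2/2 ✓
(2,1)X 1/2 ✓
(2,2)X 3/3 ✓
(2,3)X 2/2 ✓
(4,1)O 1/1 ✓
(4,2)O 2/2 ✓
(4,3)O 2/2 ✓
(4,4)O 1/1 ✓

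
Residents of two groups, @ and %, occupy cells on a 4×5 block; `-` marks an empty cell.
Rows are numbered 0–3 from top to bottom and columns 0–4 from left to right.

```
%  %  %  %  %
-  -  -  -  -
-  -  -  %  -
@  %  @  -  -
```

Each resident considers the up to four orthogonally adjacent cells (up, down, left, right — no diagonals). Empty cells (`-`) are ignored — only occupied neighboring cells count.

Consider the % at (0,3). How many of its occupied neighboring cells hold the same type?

2

Occupied neighbors of (0,3): (0,2)=%, (0,4)=%.
Same type (%): 2 of 2.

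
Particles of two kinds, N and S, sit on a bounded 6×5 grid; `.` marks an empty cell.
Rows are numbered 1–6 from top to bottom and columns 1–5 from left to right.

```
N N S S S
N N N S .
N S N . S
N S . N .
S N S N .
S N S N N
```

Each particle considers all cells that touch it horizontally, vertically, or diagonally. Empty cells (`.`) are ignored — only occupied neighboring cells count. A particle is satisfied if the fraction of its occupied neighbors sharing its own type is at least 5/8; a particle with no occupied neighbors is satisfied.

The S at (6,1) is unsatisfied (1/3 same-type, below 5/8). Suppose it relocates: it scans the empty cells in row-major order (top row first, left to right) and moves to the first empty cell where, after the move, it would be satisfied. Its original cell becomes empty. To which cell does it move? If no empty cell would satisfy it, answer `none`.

Vacating (6,1). Empty cells in order:
  (2,5): 4/4 same-type → satisfied — stop here.

(2,5)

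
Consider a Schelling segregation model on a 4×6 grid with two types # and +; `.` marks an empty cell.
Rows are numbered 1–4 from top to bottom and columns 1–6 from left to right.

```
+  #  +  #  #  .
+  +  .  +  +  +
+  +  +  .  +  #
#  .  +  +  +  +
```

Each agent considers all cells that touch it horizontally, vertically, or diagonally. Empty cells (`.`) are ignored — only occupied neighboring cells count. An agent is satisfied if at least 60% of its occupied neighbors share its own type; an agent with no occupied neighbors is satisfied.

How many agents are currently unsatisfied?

(1,1)+ 2/3 ok
(1,2)# 0/4 unhappy
(1,3)+ 2/4 unhappy
(1,4)# 1/4 unhappy
(1,5)# 1/4 unhappy
(2,1)+ 4/5 ok
(2,2)+ 6/7 ok
(2,4)+ 4/6 ok
(2,5)+ 3/6 unhappy
(2,6)+ 2/4 unhappy
(3,1)+ 3/4 ok
(3,2)+ 5/6 ok
(3,3)+ 5/5 ok
(3,5)+ 6/7 ok
(3,6)# 0/5 unhappy
(4,1)# 0/2 unhappy
(4,3)+ 3/3 ok
(4,4)+ 4/4 ok
(4,5)+ 3/4 ok
(4,6)+ 2/3 ok
Unsatisfied: (1,2), (1,3), (1,4), (1,5), (2,5), (2,6), (3,6), (4,1) — 8 in total.

8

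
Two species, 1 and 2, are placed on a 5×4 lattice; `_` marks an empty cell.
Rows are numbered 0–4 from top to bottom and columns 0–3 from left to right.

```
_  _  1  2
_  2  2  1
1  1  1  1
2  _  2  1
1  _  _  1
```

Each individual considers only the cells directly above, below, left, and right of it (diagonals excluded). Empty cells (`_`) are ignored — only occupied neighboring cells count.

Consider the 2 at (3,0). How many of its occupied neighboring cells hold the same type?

0

Occupied neighbors of (3,0): (2,0)=1, (4,0)=1.
Same type (2): 0 of 2.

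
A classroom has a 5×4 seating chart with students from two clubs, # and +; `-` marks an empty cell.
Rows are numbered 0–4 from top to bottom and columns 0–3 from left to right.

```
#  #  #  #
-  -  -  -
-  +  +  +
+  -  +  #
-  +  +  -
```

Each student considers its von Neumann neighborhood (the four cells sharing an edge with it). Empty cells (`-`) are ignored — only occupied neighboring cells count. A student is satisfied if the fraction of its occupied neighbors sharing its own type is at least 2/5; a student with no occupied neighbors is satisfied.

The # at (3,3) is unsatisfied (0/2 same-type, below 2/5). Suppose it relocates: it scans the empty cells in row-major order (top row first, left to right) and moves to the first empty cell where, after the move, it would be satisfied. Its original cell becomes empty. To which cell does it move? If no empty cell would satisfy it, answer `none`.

Vacating (3,3). Empty cells in order:
  (1,0): 1/1 same-type → satisfied — stop here.

(1,0)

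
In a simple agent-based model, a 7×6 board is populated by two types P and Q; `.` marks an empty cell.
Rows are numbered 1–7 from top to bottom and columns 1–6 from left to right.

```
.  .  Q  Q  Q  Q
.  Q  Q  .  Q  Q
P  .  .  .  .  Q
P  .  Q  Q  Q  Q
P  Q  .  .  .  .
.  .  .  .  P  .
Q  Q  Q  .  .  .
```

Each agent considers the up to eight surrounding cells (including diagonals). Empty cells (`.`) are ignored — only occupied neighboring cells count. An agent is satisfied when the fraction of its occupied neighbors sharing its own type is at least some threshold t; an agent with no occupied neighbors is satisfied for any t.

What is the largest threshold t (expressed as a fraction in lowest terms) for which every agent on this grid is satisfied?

(1,3)Q 3/3
(1,4)Q 4/4
(1,5)Q 4/4
(1,6)Q 3/3
(2,2)Q 2/3
(2,3)Q 3/3
(2,5)Q 5/5
(2,6)Q 4/4
(3,1)P 1/2
(3,6)Q 4/4
(4,1)P 2/3
(4,3)Q 2/2
(4,4)Q 2/2
(4,5)Q 3/3
(4,6)Q 2/2
(5,1)P 1/2
(5,2)Q 1/3
(6,5)P — no occupied neighbors
(7,1)Q 1/1
(7,2)Q 2/2
(7,3)Q 1/1
The smallest same-type fraction is 1/3 at (5,2), which reduces to 1/3. Any threshold above that leaves this agent unsatisfied.

1/3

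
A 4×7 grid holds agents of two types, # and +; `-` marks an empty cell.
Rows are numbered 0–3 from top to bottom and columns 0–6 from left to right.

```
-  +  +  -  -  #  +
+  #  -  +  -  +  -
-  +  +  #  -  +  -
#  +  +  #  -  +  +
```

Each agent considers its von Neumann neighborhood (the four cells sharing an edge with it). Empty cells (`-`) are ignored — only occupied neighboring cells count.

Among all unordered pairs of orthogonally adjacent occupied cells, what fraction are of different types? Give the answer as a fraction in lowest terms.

Scan each occupied cell's neighbors to the right and below so each pair is counted once.
Row 0: +(0,1)–+(0,2)= +(0,1)–#(1,1)≠ #(0,5)–+(0,6)≠ #(0,5)–+(1,5)≠  → 3/4 unlike.
Row 1: +(1,0)–#(1,1)≠ #(1,1)–+(2,1)≠ +(1,3)–#(2,3)≠ +(1,5)–+(2,5)=  → 3/4 unlike.
Row 2: +(2,1)–+(2,2)= +(2,1)–+(3,1)= +(2,2)–#(2,3)≠ +(2,2)–+(3,2)= #(2,3)–#(3,3)= +(2,5)–+(3,5)=  → 1/6 unlike.
Row 3: #(3,0)–+(3,1)≠ +(3,1)–+(3,2)= +(3,2)–#(3,3)≠ +(3,5)–+(3,6)=  → 2/4 unlike.
Total adjacent occupied pairs: 18; unlike-type pairs: 9.
9/18 reduces to 1/2.

1/2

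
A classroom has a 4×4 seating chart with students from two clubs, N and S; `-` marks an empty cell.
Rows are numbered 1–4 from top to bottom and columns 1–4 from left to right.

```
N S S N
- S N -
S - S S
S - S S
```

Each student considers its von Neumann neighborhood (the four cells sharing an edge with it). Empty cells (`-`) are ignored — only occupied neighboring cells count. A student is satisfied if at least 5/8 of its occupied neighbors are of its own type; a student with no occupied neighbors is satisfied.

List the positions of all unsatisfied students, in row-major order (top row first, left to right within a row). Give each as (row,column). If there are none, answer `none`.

(1,1), (1,3), (1,4), (2,2), (2,3)

(1,1)N 0/1 not
(1,2)S 2/3 satisfied
(1,3)S 1/3 not
(1,4)N 0/1 not
(2,2)S 1/2 not
(2,3)N 0/3 not
(3,1)S 1/1 satisfied
(3,3)S 2/3 satisfied
(3,4)S 2/2 satisfied
(4,1)S 1/1 satisfied
(4,3)S 2/2 satisfied
(4,4)S 2/2 satisfied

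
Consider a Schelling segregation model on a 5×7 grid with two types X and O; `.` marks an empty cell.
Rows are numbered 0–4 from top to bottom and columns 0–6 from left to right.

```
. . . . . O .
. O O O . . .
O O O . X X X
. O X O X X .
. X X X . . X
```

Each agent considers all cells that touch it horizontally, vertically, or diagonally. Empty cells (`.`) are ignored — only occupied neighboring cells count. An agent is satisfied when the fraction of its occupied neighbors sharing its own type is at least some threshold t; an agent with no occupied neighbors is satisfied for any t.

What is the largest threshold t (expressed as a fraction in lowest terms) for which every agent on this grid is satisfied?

Row 0: (0,5)O — no occupied neighbors
Row 1: (1,1)O 4/4 · (1,2)O 4/4 · (1,3)O 2/3
Row 2: (2,0)O 3/3 · (2,1)O 5/6 · (2,2)O 6/7 · (2,4)X 3/5 · (2,5)X 4/4 · (2,6)X 2/2
Row 3: (3,1)O 3/6 · (3,2)X 3/7 · (3,3)O 1/6 · (3,4)X 4/5 · (3,5)X 5/5
Row 4: (4,1)X 2/3 · (4,2)X 3/5 · (4,3)X 3/4 · (4,6)X 1/1
The smallest same-type fraction is 1/6 at (3,3), which reduces to 1/6. Any threshold above that leaves this agent unsatisfied.

1/6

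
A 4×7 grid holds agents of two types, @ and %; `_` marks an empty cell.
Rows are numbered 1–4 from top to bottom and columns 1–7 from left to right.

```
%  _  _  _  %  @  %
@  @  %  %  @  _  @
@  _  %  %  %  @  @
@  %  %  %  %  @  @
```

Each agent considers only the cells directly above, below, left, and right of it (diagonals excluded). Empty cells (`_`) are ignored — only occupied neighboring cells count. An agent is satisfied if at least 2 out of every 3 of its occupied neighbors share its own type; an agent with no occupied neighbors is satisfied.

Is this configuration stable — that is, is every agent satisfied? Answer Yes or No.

No

(1,1)% 0/1 ✗
(1,5)% 0/2 ✗
(1,6)@ 0/2 ✗
(1,7)% 0/2 ✗
(2,1)@ 2/3 ✓
(2,2)@ 1/2 ✗
(2,3)% 2/3 ✓
(2,4)% 2/3 ✓
(2,5)@ 0/3 ✗
(2,7)@ 1/2 ✗
(3,1)@ 2/2 ✓
(3,3)% 3/3 ✓
(3,4)% 4/4 ✓
(3,5)% 2/4 ✗
(3,6)@ 2/3 ✓
(3,7)@ 3/3 ✓
(4,1)@ 1/2 ✗
(4,2)% 1/2 ✗
(4,3)% 3/3 ✓
(4,4)% 3/3 ✓
(4,5)% 2/3 ✓
(4,6)@ 2/3 ✓
(4,7)@ 2/2 ✓
For instance (1,1) has only 0/1 same-type neighbors, below 2/3.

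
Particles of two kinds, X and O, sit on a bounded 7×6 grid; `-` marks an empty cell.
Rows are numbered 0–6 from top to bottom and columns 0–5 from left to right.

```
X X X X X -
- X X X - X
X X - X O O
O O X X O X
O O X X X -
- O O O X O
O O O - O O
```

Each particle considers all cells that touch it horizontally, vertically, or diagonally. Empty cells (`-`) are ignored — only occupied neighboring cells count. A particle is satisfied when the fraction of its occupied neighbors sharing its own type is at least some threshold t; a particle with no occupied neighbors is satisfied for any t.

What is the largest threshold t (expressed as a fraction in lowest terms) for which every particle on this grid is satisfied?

1/4

Row 0: (0,0)X 2/2 · (0,1)X 4/4 · (0,2)X 5/5 · (0,3)X 4/4 · (0,4)X 3/3
Row 1: (1,1)X 6/6 · (1,2)X 7/7 · (1,3)X 5/6 · (1,5)X 1/3
Row 2: (2,0)X 2/4 · (2,1)X 4/6 · (2,3)X 4/6 · (2,4)O 2/7 · (2,5)O 2/4
Row 3: (3,0)O 3/5 · (3,1)O 3/7 · (3,2)X 5/7 · (3,3)X 5/7 · (3,4)O 2/7 · (3,5)X 1/4
Row 4: (4,0)O 4/4 · (4,1)O 5/7 · (4,2)X 3/8 · (4,3)X 5/8 · (4,4)X 4/7
Row 5: (5,1)O 6/7 · (5,2)O 5/7 · (5,3)O 3/7 · (5,4)X 2/6 · (5,5)O 2/4
Row 6: (6,0)O 2/2 · (6,1)O 4/4 · (6,2)O 4/4 · (6,4)O 3/4 · (6,5)O 2/3
The smallest same-type fraction is 1/4 at (3,5), which reduces to 1/4. Any threshold above that leaves this particle unsatisfied.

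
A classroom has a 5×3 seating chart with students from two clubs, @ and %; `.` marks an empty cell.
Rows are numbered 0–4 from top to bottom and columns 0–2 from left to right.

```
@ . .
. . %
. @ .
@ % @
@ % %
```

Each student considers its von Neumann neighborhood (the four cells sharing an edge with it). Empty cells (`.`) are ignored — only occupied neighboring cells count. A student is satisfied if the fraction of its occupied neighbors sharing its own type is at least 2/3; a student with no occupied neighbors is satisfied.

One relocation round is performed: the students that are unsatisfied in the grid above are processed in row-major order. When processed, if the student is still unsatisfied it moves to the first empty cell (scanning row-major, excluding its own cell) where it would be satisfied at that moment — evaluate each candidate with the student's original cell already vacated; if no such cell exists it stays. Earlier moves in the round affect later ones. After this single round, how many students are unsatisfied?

1

Initially unsatisfied (in order): (2,1), (3,0), (3,1), (3,2), (4,0), (4,2).
  (2,1) → (0,1).
  (3,0) → (1,0).
  (3,1) → (2,1).
  (3,2) → (3,0).
  (4,0) → (2,0).
  (4,2): now satisfied by earlier moves; stays.
Resulting grid:
@ @ .
@ . %
@ % .
@ . .
. % %
Unsatisfied now: (2,1).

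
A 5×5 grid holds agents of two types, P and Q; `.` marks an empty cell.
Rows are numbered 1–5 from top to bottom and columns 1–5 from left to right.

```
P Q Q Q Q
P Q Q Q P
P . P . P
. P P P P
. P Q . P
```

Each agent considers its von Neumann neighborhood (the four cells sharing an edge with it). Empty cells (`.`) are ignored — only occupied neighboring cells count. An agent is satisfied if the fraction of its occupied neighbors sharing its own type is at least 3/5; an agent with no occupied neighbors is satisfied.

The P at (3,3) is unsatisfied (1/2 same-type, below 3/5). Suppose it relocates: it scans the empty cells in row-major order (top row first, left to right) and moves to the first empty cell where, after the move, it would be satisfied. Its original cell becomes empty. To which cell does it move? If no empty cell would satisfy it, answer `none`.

Vacating (3,3). Empty cells in order:
  (3,2): 2/3 same-type → satisfied — stop here.

(3,2)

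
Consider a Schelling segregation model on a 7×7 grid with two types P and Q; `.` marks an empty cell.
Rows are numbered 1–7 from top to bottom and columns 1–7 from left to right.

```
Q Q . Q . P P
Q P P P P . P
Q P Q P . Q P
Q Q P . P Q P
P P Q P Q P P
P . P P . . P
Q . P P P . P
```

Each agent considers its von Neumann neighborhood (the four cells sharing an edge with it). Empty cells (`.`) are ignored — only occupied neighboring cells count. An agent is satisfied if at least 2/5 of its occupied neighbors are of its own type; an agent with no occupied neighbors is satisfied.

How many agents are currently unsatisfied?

(1,1)Q 2/2 satisfied
(1,2)Q 1/2 satisfied
(1,4)Q 0/1 not
(1,6)P 1/1 satisfied
(1,7)P 2/2 satisfied
(2,1)Q 2/3 satisfied
(2,2)P 2/4 satisfied
(2,3)P 2/3 satisfied
(2,4)P 3/4 satisfied
(2,5)P 1/1 satisfied
(2,7)P 2/2 satisfied
(3,1)Q 2/3 satisfied
(3,2)P 1/4 not
(3,3)Q 0/4 not
(3,4)P 1/2 satisfied
(3,6)Q 1/2 satisfied
(3,7)P 2/3 satisfied
(4,1)Q 2/3 satisfied
(4,2)Q 1/4 not
(4,3)P 0/3 not
(4,5)P 0/2 not
(4,6)Q 1/4 not
(4,7)P 2/3 satisfied
(5,1)P 2/3 satisfied
(5,2)P 1/3 not
(5,3)Q 0/4 not
(5,4)P 1/3 not
(5,5)Q 0/3 not
(5,6)P 1/3 not
(5,7)P 3/3 satisfied
(6,1)P 1/2 satisfied
(6,3)P 2/3 satisfied
(6,4)P 3/3 satisfied
(6,7)P 2/2 satisfied
(7,1)Q 0/1 not
(7,3)P 2/2 satisfied
(7,4)P 3/3 satisfied
(7,5)P 1/1 satisfied
(7,7)P 1/1 satisfied
Unsatisfied: (1,4), (3,2), (3,3), (4,2), (4,3), (4,5), (4,6), (5,2), (5,3), (5,4), (5,5), (5,6), (7,1) — 13 in total.

13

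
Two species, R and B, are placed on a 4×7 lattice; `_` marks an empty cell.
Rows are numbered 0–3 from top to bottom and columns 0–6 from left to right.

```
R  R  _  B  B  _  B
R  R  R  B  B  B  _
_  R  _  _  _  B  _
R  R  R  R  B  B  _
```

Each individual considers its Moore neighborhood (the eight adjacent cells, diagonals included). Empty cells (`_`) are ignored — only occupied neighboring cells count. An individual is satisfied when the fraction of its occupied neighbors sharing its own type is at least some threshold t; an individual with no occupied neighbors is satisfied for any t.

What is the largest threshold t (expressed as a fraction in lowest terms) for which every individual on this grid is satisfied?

1/2

(0,0)R 3/3
(0,1)R 4/4
(0,3)B 3/4
(0,4)B 4/4
(0,6)B 1/1
(1,0)R 4/4
(1,1)R 5/5
(1,2)R 3/5
(1,3)B 3/4
(1,4)B 5/5
(1,5)B 4/4
(2,1)R 6/6
(2,5)B 4/4
(3,0)R 2/2
(3,1)R 3/3
(3,2)R 3/3
(3,3)R 1/2
(3,4)B 2/3
(3,5)B 2/2
The smallest same-type fraction is 1/2 at (3,3), which reduces to 1/2. Any threshold above that leaves this individual unsatisfied.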